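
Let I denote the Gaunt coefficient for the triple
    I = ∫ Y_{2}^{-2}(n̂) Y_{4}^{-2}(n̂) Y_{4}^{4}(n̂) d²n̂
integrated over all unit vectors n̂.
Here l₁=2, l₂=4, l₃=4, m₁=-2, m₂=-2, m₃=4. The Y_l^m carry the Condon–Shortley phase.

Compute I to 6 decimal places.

Checks pass: Σm=0; 10 even; l₃=4∈[2,6].
(2·2+1)(2·4+1)(2·4+1) = 405
Δ: 2! 2! 6! / 11! → 1/13860
sum: t=0:+1/192 t=1:−1/36 t=2:+1/192 = -5/288
3j²(2 4 4; 0 0 0) = Δ·Π!·Σ² = 20/693  (sign -1)
sum: t=2:+1/2880 = 1/2880
3j²(2 4 4; -2 -2 4) = Δ·Π!·Σ² = 2/165  (sign +1)
combine: 4πI² = 405·20/693·2/165 = 120/847
take √, sign -1: I = -0.10618031

-0.106180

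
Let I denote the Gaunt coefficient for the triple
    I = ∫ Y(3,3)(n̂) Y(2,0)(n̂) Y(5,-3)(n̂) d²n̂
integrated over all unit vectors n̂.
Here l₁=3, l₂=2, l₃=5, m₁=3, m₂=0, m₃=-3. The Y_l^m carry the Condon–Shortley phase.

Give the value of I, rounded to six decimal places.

Checks pass: Σm=0; 10 even; l₃=5∈[1,5].
(2·3+1)(2·2+1)(2·5+1) = 385
Δ: 0! 6! 4! / 11! → 1/2310
sum: t=0:+1/144 = 1/144
3j²(3 2 5; 0 0 0) = Δ·Π!·Σ² = 10/231  (sign -1)
sum: t=0:+1/2880 = 1/2880
3j²(3 2 5; 3 0 -3) = Δ·Π!·Σ² = 2/165  (sign +1)
combine: 4πI² = 385·10/231·2/165 = 20/99
take √, sign -1: I = -0.12679218

-0.126792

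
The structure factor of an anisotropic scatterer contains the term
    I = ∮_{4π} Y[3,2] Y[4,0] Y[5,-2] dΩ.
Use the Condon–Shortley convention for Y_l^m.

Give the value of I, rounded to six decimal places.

Rules hold: Σm=0, L=12 even, 1≤5≤7.
N = 7·9·11 = 693
Δ = 2!·4!·6!/13! = 1/180180
Racah Σ t=0..2: t=0:+1/576 t=1:−1/144 t=2:+1/576 = -1/288
⇒ 3j(3 4 5; 0 0 0)² = 20/1001, sgn +1
Racah Σ t=0..1: t=0:+1/576 t=1:−1/864 = 1/1728
⇒ 3j(3 4 5; 2 0 -2)² = 5/1287, sgn -1
4πI² = N·(3j₀)²·(3jₘ)² = 100/1859
I = -1·√(0.0537924/4π) = -0.06542675

-0.065427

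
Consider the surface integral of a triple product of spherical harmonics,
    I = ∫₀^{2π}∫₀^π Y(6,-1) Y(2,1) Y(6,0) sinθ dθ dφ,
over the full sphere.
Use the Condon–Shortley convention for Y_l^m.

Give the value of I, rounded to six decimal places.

Rules hold: Σm=0, L=14 even, 4≤6≤8.
N = 13·5·13 = 845
Δ = 2!·10!·2!/15! = 1/90090
Racah Σ t=0..2: t=0:+1/69120 t=1:−1/14400 t=2:+1/69120 = -7/172800
⇒ 3j(6 2 6; 0 0 0)² = 14/715, sgn -1
Racah Σ t=1..2: t=1:−1/34560 t=2:+1/28800 = 1/172800
⇒ 3j(6 2 6; -1 1 0)² = 1/1430, sgn +1
4πI² = N·(3j₀)²·(3jₘ)² = 7/605
I = -1·√(0.0115702/4π) = -0.03034355

-0.030344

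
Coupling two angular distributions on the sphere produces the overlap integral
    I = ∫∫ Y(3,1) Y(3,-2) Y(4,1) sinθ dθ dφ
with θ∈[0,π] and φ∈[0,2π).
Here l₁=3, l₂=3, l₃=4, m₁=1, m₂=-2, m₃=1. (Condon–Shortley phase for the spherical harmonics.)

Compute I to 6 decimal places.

0.145070

Rules hold: Σm=0, L=10 even, 0≤4≤6.
N = 7·7·9 = 441
Δ = 2!·4!·4!/11! = 1/34650
Racah Σ t=0..2: t=0:+1/72 t=1:−1/16 t=2:+1/72 = -5/144
⇒ 3j(3 3 4; 0 0 0)² = 2/77, sgn -1
Racah Σ t=0..1: t=0:+1/48 t=1:−1/144 = 1/72
⇒ 3j(3 3 4; 1 -2 1)² = 16/693, sgn -1
4πI² = N·(3j₀)²·(3jₘ)² = 32/121
I = +1·√(0.264463/4π) = 0.14506992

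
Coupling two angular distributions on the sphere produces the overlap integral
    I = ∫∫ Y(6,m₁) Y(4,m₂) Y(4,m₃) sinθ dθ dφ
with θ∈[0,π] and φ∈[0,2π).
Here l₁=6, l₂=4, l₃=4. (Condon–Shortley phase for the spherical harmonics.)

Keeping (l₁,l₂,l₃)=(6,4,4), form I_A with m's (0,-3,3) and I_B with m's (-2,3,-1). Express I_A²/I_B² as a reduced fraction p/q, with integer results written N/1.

l's match ⇒ only the (l;m) 3-j factors differ between A and B.
A: triangle coeff Δ(6,4,4) = 1/1261260; Σ_t [0,1]: t=0:+1/518400 t=1:−1/28800 = -17/518400; (3j)²=289/25740 [(6 4 4; 0 -3 3)], sign=+1
B: triangle coeff Δ(6,4,4) = 1/1261260; Σ_t [5,6]: t=5:−1/8640 t=6:+1/34560 = -1/11520; (3j)²=3/143 [(6 4 4; -2 3 -1)], sign=+1
I_A²/I_B² = (289/25740)/(3/143) = 289/540

289/540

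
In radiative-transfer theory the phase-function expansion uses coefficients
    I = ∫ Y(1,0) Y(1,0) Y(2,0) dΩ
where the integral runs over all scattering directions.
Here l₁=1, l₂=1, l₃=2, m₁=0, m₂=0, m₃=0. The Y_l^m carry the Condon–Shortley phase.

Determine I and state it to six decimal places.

0.252313

Checks pass: Σm=0; 4 even; l₃=2∈[0,2].
(2·1+1)(2·1+1)(2·2+1) = 45
Δ: 0! 2! 2! / 5! → 1/30
sum: t=0:+1/1 = 1/1
3j²(1 1 2; 0 0 0) = Δ·Π!·Σ² = 2/15  (sign +1)
(m-triple is (0,0,0) — same symbol as above.)
combine: 4πI² = 45·2/15·2/15 = 4/5
take √, sign +1: I = 0.25231325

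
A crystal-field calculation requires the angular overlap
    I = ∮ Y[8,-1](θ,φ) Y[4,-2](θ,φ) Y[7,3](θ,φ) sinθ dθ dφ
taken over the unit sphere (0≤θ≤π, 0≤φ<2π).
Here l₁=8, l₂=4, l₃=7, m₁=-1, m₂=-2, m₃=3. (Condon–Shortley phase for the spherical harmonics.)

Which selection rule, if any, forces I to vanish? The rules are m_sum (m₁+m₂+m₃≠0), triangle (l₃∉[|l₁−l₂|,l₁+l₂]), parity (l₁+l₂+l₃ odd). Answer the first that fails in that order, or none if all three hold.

parity

Σmᵢ = 0  ✓
l₃∈[|l₁−l₂|,l₁+l₂]=[4,12], have l₃=7  ✓
Σlᵢ = 19 ⇒ odd  ✗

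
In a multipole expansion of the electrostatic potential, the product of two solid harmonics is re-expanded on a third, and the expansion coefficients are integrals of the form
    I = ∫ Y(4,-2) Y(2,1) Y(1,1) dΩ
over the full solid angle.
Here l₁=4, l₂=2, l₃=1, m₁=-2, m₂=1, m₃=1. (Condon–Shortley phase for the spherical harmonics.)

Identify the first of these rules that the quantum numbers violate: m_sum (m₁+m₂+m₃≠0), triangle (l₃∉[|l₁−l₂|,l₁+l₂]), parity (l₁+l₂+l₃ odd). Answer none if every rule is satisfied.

m₁+m₂+m₃ = -2 + 1 + 1 = 0  ✓
triangle: |4−2|=2 ≤ l₃=1 ≤ 4+2=6  ✗
parity: l₁+l₂+l₃ = 7 is odd

triangle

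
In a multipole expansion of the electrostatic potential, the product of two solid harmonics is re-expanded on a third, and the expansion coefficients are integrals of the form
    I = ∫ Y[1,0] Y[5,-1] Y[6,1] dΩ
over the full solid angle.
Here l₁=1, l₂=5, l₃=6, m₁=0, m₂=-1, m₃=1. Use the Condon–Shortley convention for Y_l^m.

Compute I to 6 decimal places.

-0.241725

m-sum 0 ✓  L=12 even ✓  4≤6≤6 ✓
Π(2lᵢ+1) = 3×11×13 = 429
triangle coeff Δ(1,5,6) = 1/858
Σ_t [0,0]: t=0:+1/14400 = 1/14400
(3j)²=6/143 [(1 5 6; 0 0 0)], sign=+1
Σ_t [0,0]: t=0:+1/17280 = 1/17280
(3j)²=35/858 [(1 5 6; 0 -1 1)], sign=-1
⇒ 4πI² = 105/143
I = (-1)√(105/143/(4π)) = -0.24172507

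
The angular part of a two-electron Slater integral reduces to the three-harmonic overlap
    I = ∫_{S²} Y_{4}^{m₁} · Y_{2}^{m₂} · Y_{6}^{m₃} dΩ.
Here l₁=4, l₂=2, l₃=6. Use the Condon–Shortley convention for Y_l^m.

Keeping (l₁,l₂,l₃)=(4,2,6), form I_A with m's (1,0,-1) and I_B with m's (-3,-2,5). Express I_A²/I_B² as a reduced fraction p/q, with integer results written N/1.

l's match ⇒ only the (l;m) 3-j factors differ between A and B.
A: triangle coeff Δ(4,2,6) = 1/6435; Σ_t [0,0]: t=0:+1/2880 = 1/2880; (3j)²=14/429 [(4 2 6; 1 0 -1)], sign=-1
B: triangle coeff Δ(4,2,6) = 1/6435; Σ_t [0,0]: t=0:+1/120960 = 1/120960; (3j)²=2/39 [(4 2 6; -3 -2 5)], sign=-1
I_A²/I_B² = (14/429)/(2/39) = 7/11

7/11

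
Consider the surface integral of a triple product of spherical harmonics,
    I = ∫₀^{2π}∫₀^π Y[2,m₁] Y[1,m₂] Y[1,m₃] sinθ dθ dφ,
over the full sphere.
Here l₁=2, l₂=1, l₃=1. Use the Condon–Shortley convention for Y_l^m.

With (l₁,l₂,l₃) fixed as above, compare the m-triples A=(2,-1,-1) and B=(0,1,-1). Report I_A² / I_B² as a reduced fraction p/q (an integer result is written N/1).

l's match ⇒ only the (l;m) 3-j factors differ between A and B.
A: triangle coeff Δ(2,1,1) = 1/30; Σ_t [0,0]: t=0:+1/4 = 1/4; (3j)²=1/5 [(2 1 1; 2 -1 -1)], sign=+1
B: triangle coeff Δ(2,1,1) = 1/30; Σ_t [2,2]: t=2:+1/4 = 1/4; (3j)²=1/30 [(2 1 1; 0 1 -1)], sign=+1
I_A²/I_B² = (1/5)/(1/30) = 6/1

6/1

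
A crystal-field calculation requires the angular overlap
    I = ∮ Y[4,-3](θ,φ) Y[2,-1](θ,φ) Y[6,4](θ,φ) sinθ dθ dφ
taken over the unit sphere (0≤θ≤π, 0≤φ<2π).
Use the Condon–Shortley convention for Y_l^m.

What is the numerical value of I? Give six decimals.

0.246389

Checks pass: Σm=0; 12 even; l₃=6∈[2,6].
(2·4+1)(2·2+1)(2·6+1) = 585
Δ: 0! 8! 4! / 13! → 1/6435
sum: t=0:+1/2304 = 1/2304
3j²(4 2 6; 0 0 0) = Δ·Π!·Σ² = 5/143  (sign +1)
sum: t=0:+1/30240 = 1/30240
3j²(4 2 6; -3 -1 4) = Δ·Π!·Σ² = 16/429  (sign +1)
combine: 4πI² = 585·5/143·16/429 = 1200/1573
take √, sign +1: I = 0.24638901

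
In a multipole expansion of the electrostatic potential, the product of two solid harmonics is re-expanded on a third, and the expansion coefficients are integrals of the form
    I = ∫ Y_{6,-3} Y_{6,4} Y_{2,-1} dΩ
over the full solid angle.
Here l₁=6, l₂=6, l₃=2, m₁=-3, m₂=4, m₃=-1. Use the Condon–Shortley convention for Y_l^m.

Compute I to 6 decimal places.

0.179515

Rules hold: Σm=0, L=14 even, 0≤2≤12.
N = 13·13·5 = 845
Δ = 10!·2!·2!/15! = 1/90090
Racah Σ t=4..6: t=4:+1/69120 t=5:−1/14400 t=6:+1/69120 = -7/172800
⇒ 3j(6 6 2; 0 0 0)² = 14/715, sgn -1
Racah Σ t=8..9: t=8:+1/161280 t=9:−1/725760 = 1/207360
⇒ 3j(6 6 2; -3 4 -1)² = 7/286, sgn -1
4πI² = N·(3j₀)²·(3jₘ)² = 49/121
I = +1·√(0.404959/4π) = 0.17951487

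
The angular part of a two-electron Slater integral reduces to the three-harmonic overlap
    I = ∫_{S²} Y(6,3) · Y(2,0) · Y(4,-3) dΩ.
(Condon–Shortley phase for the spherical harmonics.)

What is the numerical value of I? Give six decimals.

Rules hold: Σm=0, L=12 even, 4≤4≤8.
N = 13·5·9 = 585
Δ = 4!·8!·0!/13! = 1/6435
Racah Σ t=2..2: t=2:+1/2304 = 1/2304
⇒ 3j(6 2 4; 0 0 0)² = 5/143, sgn +1
Racah Σ t=2..2: t=2:+1/20160 = 1/20160
⇒ 3j(6 2 4; 3 0 -3)² = 12/715, sgn -1
4πI² = N·(3j₀)²·(3jₘ)² = 540/1573
I = -1·√(0.343293/4π) = -0.16528277

-0.165283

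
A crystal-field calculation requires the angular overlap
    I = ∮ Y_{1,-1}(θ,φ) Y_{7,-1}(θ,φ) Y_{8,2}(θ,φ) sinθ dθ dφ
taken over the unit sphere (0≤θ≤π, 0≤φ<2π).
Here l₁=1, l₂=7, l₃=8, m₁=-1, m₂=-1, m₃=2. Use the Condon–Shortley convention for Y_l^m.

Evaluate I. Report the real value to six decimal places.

Rules hold: Σm=0, L=16 even, 6≤8≤8.
N = 3·15·17 = 765
Δ = 0!·2!·14!/17! = 1/2040
Racah Σ t=0..0: t=0:+1/25401600 = 1/25401600
⇒ 3j(1 7 8; 0 0 0)² = 8/255, sgn +1
Racah Σ t=0..0: t=0:+1/58060800 = 1/58060800
⇒ 3j(1 7 8; -1 -1 2)² = 3/136, sgn +1
4πI² = N·(3j₀)²·(3jₘ)² = 9/17
I = +1·√(0.529412/4π) = 0.20525411

0.205254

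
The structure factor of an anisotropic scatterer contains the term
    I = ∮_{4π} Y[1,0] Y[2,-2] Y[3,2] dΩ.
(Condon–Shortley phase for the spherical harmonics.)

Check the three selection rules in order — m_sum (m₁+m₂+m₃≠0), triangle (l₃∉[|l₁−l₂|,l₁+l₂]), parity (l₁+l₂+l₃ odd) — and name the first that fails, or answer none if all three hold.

azimuthal sum: 0 − 2 + 2 = 0  ✓
1 ≤ 3 ≤ 3 (triangle on l)  ✓
L = 1 + 2 + 3 = 6 (even)  ✓

none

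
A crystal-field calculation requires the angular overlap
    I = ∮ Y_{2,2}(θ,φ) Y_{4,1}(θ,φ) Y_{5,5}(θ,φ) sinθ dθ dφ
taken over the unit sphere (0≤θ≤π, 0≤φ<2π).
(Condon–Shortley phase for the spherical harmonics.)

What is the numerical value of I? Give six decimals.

Σmᵢ = 8 ≠ 0, so the φ-integral vanishes; I = 0

0.000000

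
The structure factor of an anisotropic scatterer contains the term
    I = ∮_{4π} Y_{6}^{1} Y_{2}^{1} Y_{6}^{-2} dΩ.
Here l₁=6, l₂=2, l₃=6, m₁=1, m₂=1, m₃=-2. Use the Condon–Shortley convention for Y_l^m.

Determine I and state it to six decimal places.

Checks pass: Σm=0; 14 even; l₃=6∈[4,8].
(2·6+1)(2·2+1)(2·6+1) = 845
Δ: 2! 10! 2! / 15! → 1/90090
sum: t=0:+1/69120 t=1:−1/14400 t=2:+1/69120 = -7/172800
3j²(6 2 6; 0 0 0) = Δ·Π!·Σ² = 14/715  (sign -1)
sum: t=1:−1/34560 t=2:+1/60480 = -1/80640
3j²(6 2 6; 1 1 -2) = Δ·Π!·Σ² = 6/1001  (sign -1)
combine: 4πI² = 845·14/715·6/1001 = 12/121
take √, sign +1: I = 0.08883682

0.088837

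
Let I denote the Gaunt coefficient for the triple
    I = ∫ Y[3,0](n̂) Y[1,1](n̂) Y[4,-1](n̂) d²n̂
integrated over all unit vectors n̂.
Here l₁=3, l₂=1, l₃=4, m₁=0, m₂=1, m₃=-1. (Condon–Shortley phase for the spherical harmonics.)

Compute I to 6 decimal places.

Checks pass: Σm=0; 8 even; l₃=4∈[2,4].
(2·3+1)(2·1+1)(2·4+1) = 189
Δ: 0! 6! 2! / 9! → 1/252
sum: t=0:+1/36 = 1/36
3j²(3 1 4; 0 0 0) = Δ·Π!·Σ² = 4/63  (sign +1)
sum: t=0:+1/72 = 1/72
3j²(3 1 4; 0 1 -1) = Δ·Π!·Σ² = 5/126  (sign -1)
combine: 4πI² = 189·4/63·5/126 = 10/21
take √, sign -1: I = -0.19466390

-0.194664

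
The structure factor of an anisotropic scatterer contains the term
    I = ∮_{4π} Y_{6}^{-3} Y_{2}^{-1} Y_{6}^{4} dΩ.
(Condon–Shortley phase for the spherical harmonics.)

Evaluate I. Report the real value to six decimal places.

Checks pass: Σm=0; 14 even; l₃=6∈[4,8].
(2·6+1)(2·2+1)(2·6+1) = 845
Δ: 2! 10! 2! / 15! → 1/90090
sum: t=0:+1/69120 t=1:−1/14400 t=2:+1/69120 = -7/172800
3j²(6 2 6; 0 0 0) = Δ·Π!·Σ² = 14/715  (sign -1)
sum: t=0:+1/725760 t=1:−1/161280 = -1/207360
3j²(6 2 6; -3 -1 4) = Δ·Π!·Σ² = 7/286  (sign -1)
combine: 4πI² = 845·14/715·7/286 = 49/121
take √, sign +1: I = 0.17951487

0.179515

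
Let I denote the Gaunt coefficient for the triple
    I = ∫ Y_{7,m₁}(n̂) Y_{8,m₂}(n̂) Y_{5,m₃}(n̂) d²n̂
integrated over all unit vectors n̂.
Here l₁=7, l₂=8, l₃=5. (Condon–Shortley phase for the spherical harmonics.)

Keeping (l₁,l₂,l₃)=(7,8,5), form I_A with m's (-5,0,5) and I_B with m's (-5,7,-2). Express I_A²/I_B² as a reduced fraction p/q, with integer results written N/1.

Shared (l₁,l₂,l₃)=(7,8,5): N and (l;000)² cancel in I_A²/I_B².
A: Δ = 10!·4!·6!/21! = 1/814773960; Racah Σ t=8..8: t=8:+1/1393459200 = 1/1393459200; ⇒ 3j(7 8 5; -5 0 5)² = 15/4199, sgn +1
B: Δ = 10!·4!·6!/21! = 1/814773960; Racah Σ t=9..10: t=9:−1/1567641600 t=10:+1/1741824000 = -1/15676416000; ⇒ 3j(7 8 5; -5 7 -2)² = 11/58140, sgn +1
I_A²/I_B² = (15/4199)/(11/58140) = 2700/143

2700/143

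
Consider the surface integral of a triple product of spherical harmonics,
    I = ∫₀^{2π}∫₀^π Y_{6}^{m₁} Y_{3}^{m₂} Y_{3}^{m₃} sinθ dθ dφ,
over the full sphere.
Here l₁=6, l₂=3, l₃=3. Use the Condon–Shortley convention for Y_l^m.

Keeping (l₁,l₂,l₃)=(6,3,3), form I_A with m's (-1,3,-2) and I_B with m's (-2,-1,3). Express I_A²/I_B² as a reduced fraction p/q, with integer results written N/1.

1/4

Shared (l₁,l₂,l₃)=(6,3,3): N and (l;000)² cancel in I_A²/I_B².
A: Δ = 6!·6!·0!/13! = 1/12012; Racah Σ t=6..6: t=6:+1/86400 = 1/86400; ⇒ 3j(6 3 3; -1 3 -2)² = 1/1716, sgn -1
B: Δ = 6!·6!·0!/13! = 1/12012; Racah Σ t=2..2: t=2:+1/34560 = 1/34560; ⇒ 3j(6 3 3; -2 -1 3)² = 1/429, sgn +1
I_A²/I_B² = (1/1716)/(1/429) = 1/4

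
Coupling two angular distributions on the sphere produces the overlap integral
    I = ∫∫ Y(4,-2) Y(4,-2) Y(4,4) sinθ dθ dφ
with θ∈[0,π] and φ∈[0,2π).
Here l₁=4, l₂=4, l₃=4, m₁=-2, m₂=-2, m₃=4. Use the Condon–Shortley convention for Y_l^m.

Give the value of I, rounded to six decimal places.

0.190983

m-sum 0 ✓  L=12 even ✓  0≤4≤8 ✓
Π(2lᵢ+1) = 9×9×9 = 729
triangle coeff Δ(4,4,4) = 1/450450
Σ_t [0,4]: t=0:+1/13824 t=1:−1/216 t=2:+1/64 t=3:−1/216 t=4:+1/13824 = 5/768
(3j)²=18/1001 [(4 4 4; 0 0 0)], sign=+1
Σ_t [2,2]: t=2:+1/2304 = 1/2304
(3j)²=5/143 [(4 4 4; -2 -2 4)], sign=+1
⇒ 4πI² = 65610/143143
I = (+1)√(65610/143143/(4π)) = 0.19098314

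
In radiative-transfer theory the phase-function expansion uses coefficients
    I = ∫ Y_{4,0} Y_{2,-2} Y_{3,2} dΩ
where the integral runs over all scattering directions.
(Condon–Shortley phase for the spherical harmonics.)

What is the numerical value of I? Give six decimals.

0.000000

Σlᵢ=9 odd — θ-integrand is odd under cosθ→−cosθ; I=0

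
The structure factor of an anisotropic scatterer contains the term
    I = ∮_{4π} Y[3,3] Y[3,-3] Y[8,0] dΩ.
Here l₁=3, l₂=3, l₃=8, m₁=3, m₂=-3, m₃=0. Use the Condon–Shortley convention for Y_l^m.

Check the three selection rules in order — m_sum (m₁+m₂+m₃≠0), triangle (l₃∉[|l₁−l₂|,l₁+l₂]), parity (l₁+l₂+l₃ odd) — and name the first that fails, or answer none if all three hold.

Σmᵢ = 0  ✓
l₃∈[|l₁−l₂|,l₁+l₂]=[0,6], have l₃=8  ✗
Σlᵢ = 14 ⇒ even

triangle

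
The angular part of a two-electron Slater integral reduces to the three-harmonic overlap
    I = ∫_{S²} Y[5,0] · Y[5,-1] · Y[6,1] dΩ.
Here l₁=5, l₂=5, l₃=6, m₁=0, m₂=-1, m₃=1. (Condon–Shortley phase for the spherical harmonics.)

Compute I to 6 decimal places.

-0.072607

Rules hold: Σm=0, L=16 even, 0≤6≤10.
N = 11·11·13 = 1573
Δ = 4!·6!·6!/17! = 1/28588560
Racah Σ t=0..4: t=0:+1/345600 t=1:−1/13824 t=2:+1/5184 t=3:−1/13824 t=4:+1/345600 = 7/129600
⇒ 3j(5 5 6; 0 0 0)² = 80/7293, sgn +1
Racah Σ t=0..4: t=0:+1/138240 t=1:−1/10368 t=2:+1/6912 t=3:−1/34560 t=4:+1/2073600 = 7/259200
⇒ 3j(5 5 6; 0 -1 1)² = 28/7293, sgn -1
4πI² = N·(3j₀)²·(3jₘ)² = 2240/33813
I = -1·√(0.0662467/4π) = -0.07260679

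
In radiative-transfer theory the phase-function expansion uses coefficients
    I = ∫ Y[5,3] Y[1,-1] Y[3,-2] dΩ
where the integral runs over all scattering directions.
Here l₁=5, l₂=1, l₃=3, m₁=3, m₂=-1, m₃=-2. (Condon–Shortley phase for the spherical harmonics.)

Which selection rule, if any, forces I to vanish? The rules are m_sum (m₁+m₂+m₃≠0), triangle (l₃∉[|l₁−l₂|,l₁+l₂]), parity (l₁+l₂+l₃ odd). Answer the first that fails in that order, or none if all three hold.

Σmᵢ = 0  ✓
l₃∈[|l₁−l₂|,l₁+l₂]=[4,6], have l₃=3  ✗
Σlᵢ = 9 ⇒ odd

triangle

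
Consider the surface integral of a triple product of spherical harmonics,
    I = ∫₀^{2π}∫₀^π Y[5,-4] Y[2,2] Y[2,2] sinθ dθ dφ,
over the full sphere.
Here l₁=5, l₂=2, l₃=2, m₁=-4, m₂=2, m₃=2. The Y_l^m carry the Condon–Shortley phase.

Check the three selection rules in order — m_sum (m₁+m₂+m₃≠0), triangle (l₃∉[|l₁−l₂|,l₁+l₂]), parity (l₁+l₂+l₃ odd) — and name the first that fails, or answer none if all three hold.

triangle

Σmᵢ = 0  ✓
l₃∈[|l₁−l₂|,l₁+l₂]=[3,7], have l₃=2  ✗
Σlᵢ = 9 ⇒ odd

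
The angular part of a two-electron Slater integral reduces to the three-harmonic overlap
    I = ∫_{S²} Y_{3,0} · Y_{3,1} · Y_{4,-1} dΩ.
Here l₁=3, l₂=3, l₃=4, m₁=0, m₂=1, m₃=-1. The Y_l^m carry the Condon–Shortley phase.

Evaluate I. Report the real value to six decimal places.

m-sum 0 ✓  L=10 even ✓  0≤4≤6 ✓
Π(2lᵢ+1) = 7×7×9 = 441
triangle coeff Δ(3,3,4) = 1/34650
Σ_t [0,2]: t=0:+1/72 t=1:−1/16 t=2:+1/72 = -5/144
(3j)²=2/77 [(3 3 4; 0 0 0)], sign=-1
Σ_t [0,2]: t=0:+1/288 t=1:−1/24 t=2:+1/48 = -5/288
(3j)²=5/462 [(3 3 4; 0 1 -1)], sign=+1
⇒ 4πI² = 15/121
I = (-1)√(15/121/(4π)) = -0.09932258

-0.099323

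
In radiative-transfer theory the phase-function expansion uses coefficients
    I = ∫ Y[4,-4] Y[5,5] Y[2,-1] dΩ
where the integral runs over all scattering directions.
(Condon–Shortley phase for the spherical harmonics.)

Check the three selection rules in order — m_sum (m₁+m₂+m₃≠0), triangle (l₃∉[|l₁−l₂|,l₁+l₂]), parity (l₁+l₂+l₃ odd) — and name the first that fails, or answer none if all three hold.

parity

Σmᵢ = 0  ✓
l₃∈[|l₁−l₂|,l₁+l₂]=[1,9], have l₃=2  ✓
Σlᵢ = 11 ⇒ odd  ✗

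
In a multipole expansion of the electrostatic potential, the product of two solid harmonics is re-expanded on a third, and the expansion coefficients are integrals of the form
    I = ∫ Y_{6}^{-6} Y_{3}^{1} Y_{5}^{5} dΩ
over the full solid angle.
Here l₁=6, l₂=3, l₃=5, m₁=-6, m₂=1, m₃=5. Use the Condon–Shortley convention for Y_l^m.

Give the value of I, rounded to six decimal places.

m-sum 0 ✓  L=14 even ✓  3≤5≤9 ✓
Π(2lᵢ+1) = 13×7×11 = 1001
triangle coeff Δ(6,3,5) = 1/675675
Σ_t [1,3]: t=1:−1/8640 t=2:+1/2304 t=3:−1/8640 = 7/34560
(3j)²=7/429 [(6 3 5; 0 0 0)], sign=-1
Σ_t [4,4]: t=4:+1/1935360 = 1/1935360
(3j)²=3/91 [(6 3 5; -6 1 5)], sign=+1
⇒ 4πI² = 7/13
I = (-1)√(7/13/(4π)) = -0.20700098

-0.207001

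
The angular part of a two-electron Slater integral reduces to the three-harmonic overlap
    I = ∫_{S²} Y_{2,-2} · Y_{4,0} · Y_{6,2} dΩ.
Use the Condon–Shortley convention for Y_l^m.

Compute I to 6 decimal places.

0.133065

Rules hold: Σm=0, L=12 even, 2≤6≤6.
N = 5·9·13 = 585
Δ = 0!·4!·8!/13! = 1/6435
Racah Σ t=0..0: t=0:+1/2304 = 1/2304
⇒ 3j(2 4 6; 0 0 0)² = 5/143, sgn +1
Racah Σ t=0..0: t=0:+1/13824 = 1/13824
⇒ 3j(2 4 6; -2 0 2)² = 14/1287, sgn +1
4πI² = N·(3j₀)²·(3jₘ)² = 350/1573
I = +1·√(0.222505/4π) = 0.13306527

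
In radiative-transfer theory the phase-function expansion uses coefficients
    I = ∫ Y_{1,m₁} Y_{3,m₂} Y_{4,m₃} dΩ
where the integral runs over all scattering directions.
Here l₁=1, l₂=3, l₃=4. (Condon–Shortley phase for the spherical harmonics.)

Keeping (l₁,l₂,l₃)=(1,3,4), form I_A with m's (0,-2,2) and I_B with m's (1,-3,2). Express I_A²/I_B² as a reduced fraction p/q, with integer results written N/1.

Shared (l₁,l₂,l₃)=(1,3,4): N and (l;000)² cancel in I_A²/I_B².
A: Δ = 0!·2!·6!/9! = 1/252; Racah Σ t=0..0: t=0:+1/120 = 1/120; ⇒ 3j(1 3 4; 0 -2 2)² = 1/21, sgn +1
B: Δ = 0!·2!·6!/9! = 1/252; Racah Σ t=0..0: t=0:+1/1440 = 1/1440; ⇒ 3j(1 3 4; 1 -3 2)² = 1/252, sgn +1
I_A²/I_B² = (1/21)/(1/252) = 12/1

12/1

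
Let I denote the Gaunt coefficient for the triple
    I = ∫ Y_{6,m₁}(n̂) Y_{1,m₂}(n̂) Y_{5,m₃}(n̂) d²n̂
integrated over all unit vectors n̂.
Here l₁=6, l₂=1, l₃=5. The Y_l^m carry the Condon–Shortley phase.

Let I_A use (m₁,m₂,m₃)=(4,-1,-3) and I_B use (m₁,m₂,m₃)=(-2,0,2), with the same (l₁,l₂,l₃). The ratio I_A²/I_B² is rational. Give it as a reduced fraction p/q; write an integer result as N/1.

45/32

l's match ⇒ only the (l;m) 3-j factors differ between A and B.
A: triangle coeff Δ(6,1,5) = 1/858; Σ_t [0,0]: t=0:+1/161280 = 1/161280; (3j)²=15/286 [(6 1 5; 4 -1 -3)], sign=+1
B: triangle coeff Δ(6,1,5) = 1/858; Σ_t [1,1]: t=1:−1/30240 = -1/30240; (3j)²=16/429 [(6 1 5; -2 0 2)], sign=+1
I_A²/I_B² = (15/286)/(16/429) = 45/32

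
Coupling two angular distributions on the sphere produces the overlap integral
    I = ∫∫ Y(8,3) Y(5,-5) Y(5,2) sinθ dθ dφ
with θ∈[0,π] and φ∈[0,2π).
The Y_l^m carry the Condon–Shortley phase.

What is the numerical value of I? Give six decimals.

Rules hold: Σm=0, L=18 even, 3≤5≤13.
N = 17·11·11 = 2057
Δ = 8!·8!·2!/19! = 1/37413090
Racah Σ t=3..5: t=3:−1/1036800 t=4:+1/331776 t=5:−1/1036800 = 1/921600
⇒ 3j(8 5 5; 0 0 0)² = 490/46189, sgn -1
Racah Σ t=0..0: t=0:+1/58060800 = 1/58060800
⇒ 3j(8 5 5; 3 -5 2)² = 35/8398, sgn -1
4πI² = N·(3j₀)²·(3jₘ)² = 94325/1037153
I = +1·√(0.0909461/4π) = 0.08507208

0.085072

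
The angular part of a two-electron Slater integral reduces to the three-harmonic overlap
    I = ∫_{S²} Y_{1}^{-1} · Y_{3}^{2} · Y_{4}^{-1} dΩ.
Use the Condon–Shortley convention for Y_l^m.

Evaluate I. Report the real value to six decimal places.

m-sum 0 ✓  L=8 even ✓  2≤4≤4 ✓
Π(2lᵢ+1) = 3×7×9 = 189
triangle coeff Δ(1,3,4) = 1/252
Σ_t [0,0]: t=0:+1/36 = 1/36
(3j)²=4/63 [(1 3 4; 0 0 0)], sign=+1
Σ_t [0,0]: t=0:+1/240 = 1/240
(3j)²=1/84 [(1 3 4; -1 2 -1)], sign=-1
⇒ 4πI² = 1/7
I = (-1)√(1/7/(4π)) = -0.10662181

-0.106622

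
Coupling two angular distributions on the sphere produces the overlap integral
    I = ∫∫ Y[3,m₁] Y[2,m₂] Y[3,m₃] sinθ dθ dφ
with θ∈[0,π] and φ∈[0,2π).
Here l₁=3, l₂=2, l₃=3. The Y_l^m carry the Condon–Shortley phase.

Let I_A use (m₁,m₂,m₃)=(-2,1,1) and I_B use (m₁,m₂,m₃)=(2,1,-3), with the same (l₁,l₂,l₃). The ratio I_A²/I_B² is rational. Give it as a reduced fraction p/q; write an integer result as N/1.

Shared (l₁,l₂,l₃)=(3,2,3): N and (l;000)² cancel in I_A²/I_B².
A: Δ = 2!·4!·2!/9! = 1/3780; Racah Σ t=1..2: t=1:−1/48 t=2:+1/12 = 1/16; ⇒ 3j(3 2 3; -2 1 1)² = 1/28, sgn +1
B: Δ = 2!·4!·2!/9! = 1/3780; Racah Σ t=1..1: t=1:−1/48 = -1/48; ⇒ 3j(3 2 3; 2 1 -3)² = 5/84, sgn -1
I_A²/I_B² = (1/28)/(5/84) = 3/5

3/5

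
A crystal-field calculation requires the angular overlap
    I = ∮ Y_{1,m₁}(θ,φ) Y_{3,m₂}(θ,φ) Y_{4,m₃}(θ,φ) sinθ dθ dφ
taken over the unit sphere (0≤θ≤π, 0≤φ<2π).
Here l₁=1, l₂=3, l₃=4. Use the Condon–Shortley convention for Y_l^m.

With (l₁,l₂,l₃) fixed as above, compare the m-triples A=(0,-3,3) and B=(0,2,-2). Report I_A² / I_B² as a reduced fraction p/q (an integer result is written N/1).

l's match ⇒ only the (l;m) 3-j factors differ between A and B.
A: triangle coeff Δ(1,3,4) = 1/252; Σ_t [0,0]: t=0:+1/720 = 1/720; (3j)²=1/36 [(1 3 4; 0 -3 3)], sign=-1
B: triangle coeff Δ(1,3,4) = 1/252; Σ_t [0,0]: t=0:+1/120 = 1/120; (3j)²=1/21 [(1 3 4; 0 2 -2)], sign=+1
I_A²/I_B² = (1/36)/(1/21) = 7/12

7/12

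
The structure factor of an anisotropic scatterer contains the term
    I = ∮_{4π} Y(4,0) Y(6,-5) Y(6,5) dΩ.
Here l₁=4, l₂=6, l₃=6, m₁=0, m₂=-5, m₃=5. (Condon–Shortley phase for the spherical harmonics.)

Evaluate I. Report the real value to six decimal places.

m-sum 0 ✓  L=16 even ✓  2≤6≤10 ✓
Π(2lᵢ+1) = 9×13×13 = 1521
triangle coeff Δ(4,6,6) = 1/15315300
Σ_t [0,4]: t=0:+1/829440 t=1:−1/25920 t=2:+1/9216 t=3:−1/25920 t=4:+1/829440 = 7/207360
(3j)²=28/2431 [(4 6 6; 0 0 0)], sign=+1
Σ_t [0,1]: t=0:+1/2903040 t=1:−1/1451520 = -1/2903040
(3j)²=11/1547 [(4 6 6; 0 -5 5)], sign=+1
⇒ 4πI² = 36/289
I = (+1)√(36/289/(4π)) = 0.09956287

0.099563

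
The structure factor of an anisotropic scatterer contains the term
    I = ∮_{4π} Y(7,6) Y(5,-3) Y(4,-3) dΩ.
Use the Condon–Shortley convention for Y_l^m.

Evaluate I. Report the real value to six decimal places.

0.136138

m-sum 0 ✓  L=16 even ✓  2≤4≤12 ✓
Π(2lᵢ+1) = 15×11×9 = 1485
triangle coeff Δ(7,5,4) = 1/6126120
Σ_t [3,5]: t=3:−1/69120 t=4:+1/20736 t=5:−1/69120 = 1/51840
(3j)²=280/21879 [(7 5 4; 0 0 0)], sign=+1
Σ_t [0,1]: t=0:+1/9676800 t=1:−1/3628800 = -1/5806080
(3j)²=5/408 [(7 5 4; 6 -3 -3)], sign=+1
⇒ 4πI² = 875/3757
I = (+1)√(875/3757/(4π)) = 0.13613773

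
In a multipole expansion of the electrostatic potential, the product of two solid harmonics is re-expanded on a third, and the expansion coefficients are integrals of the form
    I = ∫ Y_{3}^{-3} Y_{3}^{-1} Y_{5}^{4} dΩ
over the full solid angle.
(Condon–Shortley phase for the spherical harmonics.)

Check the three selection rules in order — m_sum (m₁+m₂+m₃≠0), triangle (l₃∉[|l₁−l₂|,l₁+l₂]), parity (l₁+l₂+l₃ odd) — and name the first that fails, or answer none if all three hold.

Σmᵢ = 0  ✓
l₃∈[|l₁−l₂|,l₁+l₂]=[0,6], have l₃=5  ✓
Σlᵢ = 11 ⇒ odd  ✗

parity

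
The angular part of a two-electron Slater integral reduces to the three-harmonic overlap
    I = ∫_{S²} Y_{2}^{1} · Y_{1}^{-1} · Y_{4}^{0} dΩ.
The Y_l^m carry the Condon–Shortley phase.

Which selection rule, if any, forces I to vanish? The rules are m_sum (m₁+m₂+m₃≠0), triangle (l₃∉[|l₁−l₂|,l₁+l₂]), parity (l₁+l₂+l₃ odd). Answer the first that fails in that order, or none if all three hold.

triangle

azimuthal sum: 1 − 1 + 0 = 0  ✓
1 ≤ 4 ≤ 3 (triangle on l)  ✗
L = 2 + 1 + 4 = 7 (odd)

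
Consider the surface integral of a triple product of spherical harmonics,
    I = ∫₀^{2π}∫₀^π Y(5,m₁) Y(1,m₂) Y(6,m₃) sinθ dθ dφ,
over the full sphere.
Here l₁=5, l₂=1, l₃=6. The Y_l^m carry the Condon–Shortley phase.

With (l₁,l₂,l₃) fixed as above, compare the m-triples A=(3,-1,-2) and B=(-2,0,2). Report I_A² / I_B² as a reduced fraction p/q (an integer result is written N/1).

3/16

Same 5,1,6: normalisation and zero-m 3j drop out of the ratio.
A: Δ: 0! 10! 2! / 13! → 1/858; sum: t=0:+1/161280 = 1/161280; 3j²(5 1 6; 3 -1 -2) = Δ·Π!·Σ² = 1/143  (sign +1)
B: Δ: 0! 10! 2! / 13! → 1/858; sum: t=0:+1/30240 = 1/30240; 3j²(5 1 6; -2 0 2) = Δ·Π!·Σ² = 16/429  (sign +1)
I_A²/I_B² = (1/143)/(16/429) = 3/16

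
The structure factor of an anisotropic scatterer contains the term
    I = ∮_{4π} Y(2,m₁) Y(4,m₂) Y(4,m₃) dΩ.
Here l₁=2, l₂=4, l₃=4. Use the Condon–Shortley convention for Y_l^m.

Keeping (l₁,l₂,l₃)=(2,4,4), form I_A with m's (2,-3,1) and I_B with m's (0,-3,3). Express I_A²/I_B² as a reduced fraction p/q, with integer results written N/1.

54/7

Same 2,4,4: normalisation and zero-m 3j drop out of the ratio.
A: Δ: 2! 2! 6! / 11! → 1/13860; sum: t=0:+1/480 = 1/480; 3j²(2 4 4; 2 -3 1) = Δ·Π!·Σ² = 3/110  (sign -1)
B: Δ: 2! 2! 6! / 11! → 1/13860; sum: t=0:+1/480 t=1:−1/720 = 1/1440; 3j²(2 4 4; 0 -3 3) = Δ·Π!·Σ² = 7/1980  (sign -1)
I_A²/I_B² = (3/110)/(7/1980) = 54/7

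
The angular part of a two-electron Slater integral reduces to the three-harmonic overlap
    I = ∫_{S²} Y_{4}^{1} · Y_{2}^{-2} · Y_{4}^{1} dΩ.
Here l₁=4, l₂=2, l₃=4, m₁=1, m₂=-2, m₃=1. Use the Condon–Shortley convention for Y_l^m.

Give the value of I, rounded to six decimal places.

m-sum 0 ✓  L=10 even ✓  2≤4≤6 ✓
Π(2lᵢ+1) = 9×5×9 = 405
triangle coeff Δ(4,2,4) = 1/13860
Σ_t [0,2]: t=0:+1/192 t=1:−1/36 t=2:+1/192 = -5/288
(3j)²=20/693 [(4 2 4; 0 0 0)], sign=-1
Σ_t [0,0]: t=0:+1/144 = 1/144
(3j)²=10/231 [(4 2 4; 1 -2 1)], sign=-1
⇒ 4πI² = 3000/5929
I = (+1)√(3000/5929/(4π)) = 0.20066192

0.200662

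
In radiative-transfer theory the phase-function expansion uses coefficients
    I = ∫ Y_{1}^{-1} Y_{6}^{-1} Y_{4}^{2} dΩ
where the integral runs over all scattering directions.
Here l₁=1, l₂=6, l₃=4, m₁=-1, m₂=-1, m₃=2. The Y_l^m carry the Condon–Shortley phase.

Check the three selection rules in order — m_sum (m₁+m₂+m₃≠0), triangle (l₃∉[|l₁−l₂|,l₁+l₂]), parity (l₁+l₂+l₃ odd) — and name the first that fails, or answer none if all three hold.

triangle

Σmᵢ = 0  ✓
l₃∈[|l₁−l₂|,l₁+l₂]=[5,7], have l₃=4  ✗
Σlᵢ = 11 ⇒ odd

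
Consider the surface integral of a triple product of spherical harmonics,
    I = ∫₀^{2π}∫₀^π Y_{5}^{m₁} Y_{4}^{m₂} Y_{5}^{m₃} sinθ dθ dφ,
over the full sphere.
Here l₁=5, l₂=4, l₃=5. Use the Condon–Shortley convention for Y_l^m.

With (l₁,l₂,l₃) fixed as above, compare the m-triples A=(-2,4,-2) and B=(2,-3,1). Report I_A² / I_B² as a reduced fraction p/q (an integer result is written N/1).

14/1

l's match ⇒ only the (l;m) 3-j factors differ between A and B.
A: triangle coeff Δ(5,4,5) = 1/3153150; Σ_t [4,4]: t=4:+1/20736 = 1/20736; (3j)²=35/1287 [(5 4 5; -2 4 -2)], sign=-1
B: triangle coeff Δ(5,4,5) = 1/3153150; Σ_t [0,1]: t=0:+1/5184 t=1:−1/6912 = 1/20736; (3j)²=5/2574 [(5 4 5; 2 -3 1)], sign=+1
I_A²/I_B² = (35/1287)/(5/2574) = 14/1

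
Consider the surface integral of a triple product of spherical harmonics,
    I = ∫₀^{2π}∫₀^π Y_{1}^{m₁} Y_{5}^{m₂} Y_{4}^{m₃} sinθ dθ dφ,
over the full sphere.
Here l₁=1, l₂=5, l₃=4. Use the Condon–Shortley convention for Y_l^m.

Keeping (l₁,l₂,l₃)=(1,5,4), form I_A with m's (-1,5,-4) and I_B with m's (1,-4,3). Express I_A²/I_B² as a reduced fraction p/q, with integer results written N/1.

Shared (l₁,l₂,l₃)=(1,5,4): N and (l;000)² cancel in I_A²/I_B².
A: Δ = 2!·0!·8!/11! = 1/495; Racah Σ t=2..2: t=2:+1/80640 = 1/80640; ⇒ 3j(1 5 4; -1 5 -4)² = 1/11, sgn +1
B: Δ = 2!·0!·8!/11! = 1/495; Racah Σ t=0..0: t=0:+1/10080 = 1/10080; ⇒ 3j(1 5 4; 1 -4 3)² = 4/55, sgn -1
I_A²/I_B² = (1/11)/(4/55) = 5/4

5/4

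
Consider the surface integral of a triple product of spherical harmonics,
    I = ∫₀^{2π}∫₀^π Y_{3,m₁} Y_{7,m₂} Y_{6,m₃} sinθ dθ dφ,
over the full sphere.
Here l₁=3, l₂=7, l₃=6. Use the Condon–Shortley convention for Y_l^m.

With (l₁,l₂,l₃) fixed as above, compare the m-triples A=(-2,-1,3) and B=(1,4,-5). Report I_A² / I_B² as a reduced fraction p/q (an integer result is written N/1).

225/242

Shared (l₁,l₂,l₃)=(3,7,6): N and (l;000)² cancel in I_A²/I_B².
A: Δ = 4!·2!·10!/17! = 1/2042040; Racah Σ t=3..4: t=3:−1/362880 t=4:+1/1935360 = -13/5806080; ⇒ 3j(3 7 6; -2 -1 3)² = 195/10472, sgn +1
B: Δ = 4!·2!·10!/17! = 1/2042040; Racah Σ t=1..2: t=1:−1/21772800 t=2:+1/2903040 = 13/43545600; ⇒ 3j(3 7 6; 1 4 -5)² = 143/7140, sgn -1
I_A²/I_B² = (195/10472)/(143/7140) = 225/242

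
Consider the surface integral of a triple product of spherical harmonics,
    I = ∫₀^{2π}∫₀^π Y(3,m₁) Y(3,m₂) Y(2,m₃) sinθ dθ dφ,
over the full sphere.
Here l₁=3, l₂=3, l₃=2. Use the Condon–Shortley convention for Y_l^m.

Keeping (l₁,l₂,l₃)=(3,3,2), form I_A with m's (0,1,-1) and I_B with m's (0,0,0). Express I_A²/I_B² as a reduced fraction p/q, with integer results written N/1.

Shared (l₁,l₂,l₃)=(3,3,2): N and (l;000)² cancel in I_A²/I_B².
A: Δ = 4!·2!·2!/9! = 1/3780; Racah Σ t=2..3: t=2:+1/8 t=3:−1/12 = 1/24; ⇒ 3j(3 3 2; 0 1 -1)² = 1/210, sgn -1
B: Δ = 4!·2!·2!/9! = 1/3780; Racah Σ t=1..3: t=1:−1/24 t=2:+1/4 t=3:−1/24 = 1/6; ⇒ 3j(3 3 2; 0 0 0)² = 4/105, sgn +1
I_A²/I_B² = (1/210)/(4/105) = 1/8

1/8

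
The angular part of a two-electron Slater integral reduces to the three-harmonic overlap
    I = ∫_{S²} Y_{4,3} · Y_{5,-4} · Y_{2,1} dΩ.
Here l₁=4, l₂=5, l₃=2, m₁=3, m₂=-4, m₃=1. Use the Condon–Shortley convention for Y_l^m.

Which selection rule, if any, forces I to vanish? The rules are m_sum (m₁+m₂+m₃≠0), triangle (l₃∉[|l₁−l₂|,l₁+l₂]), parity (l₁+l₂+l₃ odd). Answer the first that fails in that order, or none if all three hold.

m₁+m₂+m₃ = 3 − 4 + 1 = 0  ✓
triangle: |4−5|=1 ≤ l₃=2 ≤ 4+5=9  ✓
parity: l₁+l₂+l₃ = 11 is odd  ✗

parity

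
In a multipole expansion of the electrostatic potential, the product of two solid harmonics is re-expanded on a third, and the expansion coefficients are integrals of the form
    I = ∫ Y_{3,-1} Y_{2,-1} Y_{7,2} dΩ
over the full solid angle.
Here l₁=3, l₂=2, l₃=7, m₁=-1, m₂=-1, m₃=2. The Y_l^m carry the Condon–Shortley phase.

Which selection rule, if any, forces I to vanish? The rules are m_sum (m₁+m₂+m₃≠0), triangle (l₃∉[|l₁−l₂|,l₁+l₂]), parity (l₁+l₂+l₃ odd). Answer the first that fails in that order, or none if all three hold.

Σmᵢ = 0  ✓
l₃∈[|l₁−l₂|,l₁+l₂]=[1,5], have l₃=7  ✗
Σlᵢ = 12 ⇒ even

triangle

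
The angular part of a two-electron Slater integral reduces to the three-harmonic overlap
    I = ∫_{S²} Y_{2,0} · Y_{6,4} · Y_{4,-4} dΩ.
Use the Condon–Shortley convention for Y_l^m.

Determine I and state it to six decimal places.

Rules hold: Σm=0, L=12 even, 4≤4≤8.
N = 5·13·9 = 585
Δ = 4!·0!·8!/13! = 1/6435
Racah Σ t=2..2: t=2:+1/2304 = 1/2304
⇒ 3j(2 6 4; 0 0 0)² = 5/143, sgn +1
Racah Σ t=2..2: t=2:+1/161280 = 1/161280
⇒ 3j(2 6 4; 0 4 -4)² = 1/143, sgn +1
4πI² = N·(3j₀)²·(3jₘ)² = 225/1573
I = +1·√(0.143039/4π) = 0.10668957

0.106690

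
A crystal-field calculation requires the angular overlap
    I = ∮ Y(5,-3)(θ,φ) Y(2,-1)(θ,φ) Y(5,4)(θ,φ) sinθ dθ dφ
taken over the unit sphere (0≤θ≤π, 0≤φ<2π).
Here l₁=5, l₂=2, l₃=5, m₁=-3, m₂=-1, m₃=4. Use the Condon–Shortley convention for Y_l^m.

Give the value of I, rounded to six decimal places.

0.196098

Rules hold: Σm=0, L=12 even, 3≤5≤7.
N = 11·5·11 = 605
Δ = 2!·8!·2!/13! = 1/38610
Racah Σ t=0..2: t=0:+1/2880 t=1:−1/576 t=2:+1/2880 = -1/960
⇒ 3j(5 2 5; 0 0 0)² = 10/429, sgn +1
Racah Σ t=0..1: t=0:+1/80640 t=1:−1/10080 = -1/11520
⇒ 3j(5 2 5; -3 -1 4)² = 49/1430, sgn +1
4πI² = N·(3j₀)²·(3jₘ)² = 245/507
I = +1·√(0.483235/4π) = 0.19609844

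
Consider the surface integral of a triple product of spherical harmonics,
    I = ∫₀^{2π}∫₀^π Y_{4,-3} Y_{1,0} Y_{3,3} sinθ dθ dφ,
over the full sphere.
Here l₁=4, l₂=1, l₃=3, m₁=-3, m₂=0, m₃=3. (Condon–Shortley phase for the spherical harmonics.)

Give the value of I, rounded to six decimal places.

-0.162868

Checks pass: Σm=0; 8 even; l₃=3∈[3,5].
(2·4+1)(2·1+1)(2·3+1) = 189
Δ: 2! 6! 0! / 9! → 1/252
sum: t=1:−1/36 = -1/36
3j²(4 1 3; 0 0 0) = Δ·Π!·Σ² = 4/63  (sign +1)
sum: t=1:−1/720 = -1/720
3j²(4 1 3; -3 0 3) = Δ·Π!·Σ² = 1/36  (sign -1)
combine: 4πI² = 189·4/63·1/36 = 1/3
take √, sign -1: I = -0.16286750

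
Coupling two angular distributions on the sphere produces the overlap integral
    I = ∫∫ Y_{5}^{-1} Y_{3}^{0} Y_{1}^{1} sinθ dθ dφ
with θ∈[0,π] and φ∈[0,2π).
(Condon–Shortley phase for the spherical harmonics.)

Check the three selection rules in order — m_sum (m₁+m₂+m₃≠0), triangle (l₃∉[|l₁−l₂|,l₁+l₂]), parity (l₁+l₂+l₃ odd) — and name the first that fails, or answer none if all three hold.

triangle

m₁+m₂+m₃ = -1 + 0 + 1 = 0  ✓
triangle: |5−3|=2 ≤ l₃=1 ≤ 5+3=8  ✗
parity: l₁+l₂+l₃ = 9 is odd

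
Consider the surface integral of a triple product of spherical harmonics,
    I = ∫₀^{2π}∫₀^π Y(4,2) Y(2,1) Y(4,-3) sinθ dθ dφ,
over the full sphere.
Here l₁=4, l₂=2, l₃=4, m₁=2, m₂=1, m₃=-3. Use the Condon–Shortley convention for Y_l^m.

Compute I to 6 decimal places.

Checks pass: Σm=0; 10 even; l₃=4∈[2,6].
(2·4+1)(2·2+1)(2·4+1) = 405
Δ: 2! 6! 2! / 11! → 1/13860
sum: t=0:+1/192 t=1:−1/36 t=2:+1/192 = -5/288
3j²(4 2 4; 0 0 0) = Δ·Π!·Σ² = 20/693  (sign -1)
sum: t=1:−1/240 t=2:+1/1440 = -1/288
3j²(4 2 4; 2 1 -3) = Δ·Π!·Σ² = 5/132  (sign +1)
combine: 4πI² = 405·20/693·5/132 = 375/847
take √, sign -1: I = -0.18770204

-0.187702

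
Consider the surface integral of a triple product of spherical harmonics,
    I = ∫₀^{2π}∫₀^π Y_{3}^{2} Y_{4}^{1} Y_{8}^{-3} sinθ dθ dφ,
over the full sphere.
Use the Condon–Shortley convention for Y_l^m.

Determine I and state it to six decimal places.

|3−4|≤8≤3+4 violated ⇒ I = 0

0.000000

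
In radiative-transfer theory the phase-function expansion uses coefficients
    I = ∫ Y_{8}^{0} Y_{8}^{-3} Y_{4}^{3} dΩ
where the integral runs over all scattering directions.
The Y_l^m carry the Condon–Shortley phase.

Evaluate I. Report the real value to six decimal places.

0.083505

m-sum 0 ✓  L=20 even ✓  0≤4≤16 ✓
Π(2lᵢ+1) = 17×17×9 = 2601
triangle coeff Δ(8,8,4) = 1/185175900
Σ_t [4,8]: t=4:+1/557383680 t=5:−1/21772800 t=6:+1/8294400 t=7:−1/21772800 t=8:+1/557383680 = 1/30965760
(3j)²=36/4199 [(8 8 4; 0 0 0)], sign=+1
Σ_t [4,5]: t=4:+1/139345920 t=5:−1/87091200 = -1/232243200
(3j)²=33/8398 [(8 8 4; 0 -3 3)], sign=+1
⇒ 4πI² = 5346/61009
I = (+1)√(5346/61009/(4π)) = 0.08350502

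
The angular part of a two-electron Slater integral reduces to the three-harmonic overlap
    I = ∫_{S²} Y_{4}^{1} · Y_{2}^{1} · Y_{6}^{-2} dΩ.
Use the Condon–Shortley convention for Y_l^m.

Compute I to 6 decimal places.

Rules hold: Σm=0, L=12 even, 2≤6≤6.
N = 9·5·13 = 585
Δ = 0!·8!·4!/13! = 1/6435
Racah Σ t=0..0: t=0:+1/2304 = 1/2304
⇒ 3j(4 2 6; 0 0 0)² = 5/143, sgn +1
Racah Σ t=0..0: t=0:+1/4320 = 1/4320
⇒ 3j(4 2 6; 1 1 -2)² = 224/6435, sgn +1
4πI² = N·(3j₀)²·(3jₘ)² = 1120/1573
I = +1·√(0.712015/4π) = 0.23803440

0.238034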